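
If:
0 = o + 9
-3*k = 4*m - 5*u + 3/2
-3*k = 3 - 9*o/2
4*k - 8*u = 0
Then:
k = -29/2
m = 23/16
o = -9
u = -29/4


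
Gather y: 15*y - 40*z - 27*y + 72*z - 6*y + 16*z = -18*y + 48*z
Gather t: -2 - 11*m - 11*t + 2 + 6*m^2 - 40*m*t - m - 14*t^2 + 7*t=6*m^2 - 12*m - 14*t^2 + t*(-40*m - 4)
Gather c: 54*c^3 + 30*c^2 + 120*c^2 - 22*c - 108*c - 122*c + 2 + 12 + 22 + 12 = 54*c^3 + 150*c^2 - 252*c + 48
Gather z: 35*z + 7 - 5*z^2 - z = -5*z^2 + 34*z + 7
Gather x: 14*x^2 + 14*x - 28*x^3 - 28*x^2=-28*x^3 - 14*x^2 + 14*x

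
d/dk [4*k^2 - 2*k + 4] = 8*k - 2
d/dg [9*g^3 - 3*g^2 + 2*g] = 27*g^2 - 6*g + 2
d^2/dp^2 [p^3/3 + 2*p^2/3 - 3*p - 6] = 2*p + 4/3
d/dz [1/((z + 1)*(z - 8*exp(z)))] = (-z + (z + 1)*(8*exp(z) - 1) + 8*exp(z))/((z + 1)^2*(z - 8*exp(z))^2)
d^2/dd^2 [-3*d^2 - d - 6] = -6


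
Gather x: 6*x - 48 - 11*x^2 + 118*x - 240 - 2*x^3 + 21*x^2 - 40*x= -2*x^3 + 10*x^2 + 84*x - 288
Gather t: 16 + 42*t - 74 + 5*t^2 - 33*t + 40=5*t^2 + 9*t - 18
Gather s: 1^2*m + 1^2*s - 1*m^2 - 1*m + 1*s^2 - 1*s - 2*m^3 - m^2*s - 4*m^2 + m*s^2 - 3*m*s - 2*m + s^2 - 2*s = -2*m^3 - 5*m^2 - 2*m + s^2*(m + 2) + s*(-m^2 - 3*m - 2)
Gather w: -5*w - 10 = -5*w - 10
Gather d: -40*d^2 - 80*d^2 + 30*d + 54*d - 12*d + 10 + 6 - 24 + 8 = -120*d^2 + 72*d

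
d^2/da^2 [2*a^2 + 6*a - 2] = 4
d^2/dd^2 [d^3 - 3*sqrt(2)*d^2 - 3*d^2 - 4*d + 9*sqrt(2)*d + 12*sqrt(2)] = 6*d - 6*sqrt(2) - 6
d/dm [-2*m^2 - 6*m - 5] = -4*m - 6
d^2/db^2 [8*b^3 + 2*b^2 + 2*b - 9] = 48*b + 4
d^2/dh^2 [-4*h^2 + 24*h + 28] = -8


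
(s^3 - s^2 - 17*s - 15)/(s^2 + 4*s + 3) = s - 5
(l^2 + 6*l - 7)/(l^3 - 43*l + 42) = 1/(l - 6)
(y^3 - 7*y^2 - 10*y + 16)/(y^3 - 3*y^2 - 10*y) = (y^2 - 9*y + 8)/(y*(y - 5))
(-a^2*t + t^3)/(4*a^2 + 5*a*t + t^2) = t*(-a + t)/(4*a + t)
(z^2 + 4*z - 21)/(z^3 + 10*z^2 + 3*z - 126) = 1/(z + 6)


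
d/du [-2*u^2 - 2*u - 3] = -4*u - 2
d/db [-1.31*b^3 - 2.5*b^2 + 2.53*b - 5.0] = -3.93*b^2 - 5.0*b + 2.53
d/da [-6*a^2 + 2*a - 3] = 2 - 12*a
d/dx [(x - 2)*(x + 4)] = 2*x + 2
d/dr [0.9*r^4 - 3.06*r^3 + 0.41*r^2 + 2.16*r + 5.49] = 3.6*r^3 - 9.18*r^2 + 0.82*r + 2.16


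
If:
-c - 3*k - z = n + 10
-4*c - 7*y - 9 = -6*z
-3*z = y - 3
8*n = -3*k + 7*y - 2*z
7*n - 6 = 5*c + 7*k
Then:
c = 43/8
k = -2077/378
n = -1207/1512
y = -49/18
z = 103/54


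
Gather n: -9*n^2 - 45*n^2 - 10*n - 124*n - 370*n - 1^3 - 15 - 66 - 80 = -54*n^2 - 504*n - 162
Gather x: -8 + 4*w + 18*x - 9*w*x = 4*w + x*(18 - 9*w) - 8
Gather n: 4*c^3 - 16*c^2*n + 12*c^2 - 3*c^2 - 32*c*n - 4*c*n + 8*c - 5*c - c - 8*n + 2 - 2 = 4*c^3 + 9*c^2 + 2*c + n*(-16*c^2 - 36*c - 8)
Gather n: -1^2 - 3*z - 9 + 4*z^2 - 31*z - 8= 4*z^2 - 34*z - 18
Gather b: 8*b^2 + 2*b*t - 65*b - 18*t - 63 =8*b^2 + b*(2*t - 65) - 18*t - 63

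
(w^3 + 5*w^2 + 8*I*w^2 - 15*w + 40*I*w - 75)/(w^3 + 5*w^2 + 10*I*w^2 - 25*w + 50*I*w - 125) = (w + 3*I)/(w + 5*I)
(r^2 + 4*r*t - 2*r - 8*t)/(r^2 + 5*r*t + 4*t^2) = (r - 2)/(r + t)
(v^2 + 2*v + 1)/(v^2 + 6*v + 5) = (v + 1)/(v + 5)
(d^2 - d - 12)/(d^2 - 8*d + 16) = (d + 3)/(d - 4)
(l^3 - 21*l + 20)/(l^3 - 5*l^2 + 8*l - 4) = (l^2 + l - 20)/(l^2 - 4*l + 4)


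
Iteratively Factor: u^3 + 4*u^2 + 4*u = (u + 2)*(u^2 + 2*u) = u*(u + 2)*(u + 2)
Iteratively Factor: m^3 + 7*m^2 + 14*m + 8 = (m + 2)*(m^2 + 5*m + 4) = (m + 2)*(m + 4)*(m + 1)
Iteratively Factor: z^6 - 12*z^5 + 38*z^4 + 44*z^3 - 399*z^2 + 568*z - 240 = (z - 1)*(z^5 - 11*z^4 + 27*z^3 + 71*z^2 - 328*z + 240) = (z - 4)*(z - 1)*(z^4 - 7*z^3 - z^2 + 67*z - 60) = (z - 4)*(z - 1)*(z + 3)*(z^3 - 10*z^2 + 29*z - 20) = (z - 4)*(z - 1)^2*(z + 3)*(z^2 - 9*z + 20) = (z - 4)^2*(z - 1)^2*(z + 3)*(z - 5)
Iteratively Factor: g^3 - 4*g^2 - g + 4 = (g + 1)*(g^2 - 5*g + 4) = (g - 1)*(g + 1)*(g - 4)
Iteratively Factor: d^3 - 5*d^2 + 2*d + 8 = (d + 1)*(d^2 - 6*d + 8) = (d - 2)*(d + 1)*(d - 4)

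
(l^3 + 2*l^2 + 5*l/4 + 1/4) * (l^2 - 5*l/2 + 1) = l^5 - l^4/2 - 11*l^3/4 - 7*l^2/8 + 5*l/8 + 1/4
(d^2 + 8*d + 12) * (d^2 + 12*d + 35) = d^4 + 20*d^3 + 143*d^2 + 424*d + 420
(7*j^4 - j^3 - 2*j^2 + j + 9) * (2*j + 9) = 14*j^5 + 61*j^4 - 13*j^3 - 16*j^2 + 27*j + 81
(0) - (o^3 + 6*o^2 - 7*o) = -o^3 - 6*o^2 + 7*o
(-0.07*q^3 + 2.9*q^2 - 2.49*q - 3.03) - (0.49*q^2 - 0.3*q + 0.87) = -0.07*q^3 + 2.41*q^2 - 2.19*q - 3.9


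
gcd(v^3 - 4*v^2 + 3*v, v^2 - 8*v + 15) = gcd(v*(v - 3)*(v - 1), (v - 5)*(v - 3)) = v - 3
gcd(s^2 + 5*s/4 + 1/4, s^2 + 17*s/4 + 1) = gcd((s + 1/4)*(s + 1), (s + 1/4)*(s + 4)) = s + 1/4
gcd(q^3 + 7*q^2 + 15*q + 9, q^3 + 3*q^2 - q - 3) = q^2 + 4*q + 3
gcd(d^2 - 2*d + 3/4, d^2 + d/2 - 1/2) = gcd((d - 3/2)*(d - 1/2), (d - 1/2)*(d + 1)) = d - 1/2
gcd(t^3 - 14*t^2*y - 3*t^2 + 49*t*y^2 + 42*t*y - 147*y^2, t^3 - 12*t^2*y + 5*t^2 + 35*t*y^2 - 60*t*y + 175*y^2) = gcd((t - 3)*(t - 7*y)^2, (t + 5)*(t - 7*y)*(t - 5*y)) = -t + 7*y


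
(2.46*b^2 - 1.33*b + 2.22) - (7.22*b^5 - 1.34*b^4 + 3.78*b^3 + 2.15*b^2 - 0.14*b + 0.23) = -7.22*b^5 + 1.34*b^4 - 3.78*b^3 + 0.31*b^2 - 1.19*b + 1.99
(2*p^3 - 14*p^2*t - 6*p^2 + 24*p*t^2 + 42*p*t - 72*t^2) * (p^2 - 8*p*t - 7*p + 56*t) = 2*p^5 - 30*p^4*t - 20*p^4 + 136*p^3*t^2 + 300*p^3*t + 42*p^3 - 192*p^2*t^3 - 1360*p^2*t^2 - 630*p^2*t + 1920*p*t^3 + 2856*p*t^2 - 4032*t^3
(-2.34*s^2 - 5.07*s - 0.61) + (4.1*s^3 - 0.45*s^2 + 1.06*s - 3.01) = 4.1*s^3 - 2.79*s^2 - 4.01*s - 3.62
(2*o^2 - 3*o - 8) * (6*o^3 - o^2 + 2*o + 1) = 12*o^5 - 20*o^4 - 41*o^3 + 4*o^2 - 19*o - 8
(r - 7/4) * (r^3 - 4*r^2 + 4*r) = r^4 - 23*r^3/4 + 11*r^2 - 7*r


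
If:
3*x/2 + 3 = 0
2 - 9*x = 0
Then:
No Solution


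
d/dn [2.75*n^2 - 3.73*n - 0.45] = 5.5*n - 3.73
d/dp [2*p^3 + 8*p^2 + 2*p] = 6*p^2 + 16*p + 2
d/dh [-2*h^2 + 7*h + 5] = 7 - 4*h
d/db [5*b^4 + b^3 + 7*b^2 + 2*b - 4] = 20*b^3 + 3*b^2 + 14*b + 2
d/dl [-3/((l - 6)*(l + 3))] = 3*(2*l - 3)/((l - 6)^2*(l + 3)^2)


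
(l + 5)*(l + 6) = l^2 + 11*l + 30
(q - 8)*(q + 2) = q^2 - 6*q - 16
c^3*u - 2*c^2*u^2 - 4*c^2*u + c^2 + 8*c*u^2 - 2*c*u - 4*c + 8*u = (c - 4)*(c - 2*u)*(c*u + 1)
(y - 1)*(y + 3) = y^2 + 2*y - 3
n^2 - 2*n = n*(n - 2)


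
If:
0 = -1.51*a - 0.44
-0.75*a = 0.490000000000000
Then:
No Solution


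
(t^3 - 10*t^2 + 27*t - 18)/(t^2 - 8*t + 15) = (t^2 - 7*t + 6)/(t - 5)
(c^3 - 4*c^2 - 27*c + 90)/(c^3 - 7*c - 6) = (c^2 - c - 30)/(c^2 + 3*c + 2)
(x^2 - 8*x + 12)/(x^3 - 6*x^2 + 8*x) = (x - 6)/(x*(x - 4))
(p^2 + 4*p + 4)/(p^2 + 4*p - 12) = (p^2 + 4*p + 4)/(p^2 + 4*p - 12)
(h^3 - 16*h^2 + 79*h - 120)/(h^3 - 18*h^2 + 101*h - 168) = (h - 5)/(h - 7)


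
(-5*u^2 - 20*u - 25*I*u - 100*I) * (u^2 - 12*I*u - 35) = -5*u^4 - 20*u^3 + 35*I*u^3 - 125*u^2 + 140*I*u^2 - 500*u + 875*I*u + 3500*I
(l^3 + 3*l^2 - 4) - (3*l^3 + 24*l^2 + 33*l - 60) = -2*l^3 - 21*l^2 - 33*l + 56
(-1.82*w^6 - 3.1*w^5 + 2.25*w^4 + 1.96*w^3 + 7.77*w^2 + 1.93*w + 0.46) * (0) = 0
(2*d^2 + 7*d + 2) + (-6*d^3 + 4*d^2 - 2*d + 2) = -6*d^3 + 6*d^2 + 5*d + 4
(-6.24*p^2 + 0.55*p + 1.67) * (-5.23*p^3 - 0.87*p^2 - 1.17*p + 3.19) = 32.6352*p^5 + 2.5523*p^4 - 1.9118*p^3 - 22.002*p^2 - 0.1994*p + 5.3273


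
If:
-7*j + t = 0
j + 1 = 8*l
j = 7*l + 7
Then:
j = 63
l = 8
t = 441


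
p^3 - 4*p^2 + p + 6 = (p - 3)*(p - 2)*(p + 1)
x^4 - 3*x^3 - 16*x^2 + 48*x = x*(x - 4)*(x - 3)*(x + 4)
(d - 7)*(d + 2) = d^2 - 5*d - 14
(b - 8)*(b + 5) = b^2 - 3*b - 40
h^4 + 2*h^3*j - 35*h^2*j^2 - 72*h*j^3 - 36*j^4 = (h - 6*j)*(h + j)^2*(h + 6*j)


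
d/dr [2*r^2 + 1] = 4*r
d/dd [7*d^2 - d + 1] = 14*d - 1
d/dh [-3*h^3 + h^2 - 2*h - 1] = -9*h^2 + 2*h - 2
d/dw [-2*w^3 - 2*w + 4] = -6*w^2 - 2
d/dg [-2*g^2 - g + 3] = -4*g - 1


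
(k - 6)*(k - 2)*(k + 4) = k^3 - 4*k^2 - 20*k + 48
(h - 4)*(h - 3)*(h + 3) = h^3 - 4*h^2 - 9*h + 36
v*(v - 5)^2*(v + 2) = v^4 - 8*v^3 + 5*v^2 + 50*v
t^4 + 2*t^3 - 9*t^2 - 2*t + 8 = (t - 2)*(t - 1)*(t + 1)*(t + 4)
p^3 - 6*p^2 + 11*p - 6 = (p - 3)*(p - 2)*(p - 1)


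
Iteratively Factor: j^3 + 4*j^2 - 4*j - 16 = (j + 4)*(j^2 - 4) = (j - 2)*(j + 4)*(j + 2)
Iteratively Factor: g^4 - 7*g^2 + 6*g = (g)*(g^3 - 7*g + 6) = g*(g - 1)*(g^2 + g - 6) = g*(g - 2)*(g - 1)*(g + 3)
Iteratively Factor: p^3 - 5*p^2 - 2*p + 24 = (p - 3)*(p^2 - 2*p - 8) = (p - 4)*(p - 3)*(p + 2)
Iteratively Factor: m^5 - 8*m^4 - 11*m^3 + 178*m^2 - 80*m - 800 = (m + 4)*(m^4 - 12*m^3 + 37*m^2 + 30*m - 200) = (m - 4)*(m + 4)*(m^3 - 8*m^2 + 5*m + 50) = (m - 5)*(m - 4)*(m + 4)*(m^2 - 3*m - 10) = (m - 5)*(m - 4)*(m + 2)*(m + 4)*(m - 5)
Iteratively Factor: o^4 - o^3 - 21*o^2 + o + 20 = (o - 5)*(o^3 + 4*o^2 - o - 4) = (o - 5)*(o + 1)*(o^2 + 3*o - 4) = (o - 5)*(o + 1)*(o + 4)*(o - 1)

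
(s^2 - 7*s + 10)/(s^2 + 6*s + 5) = (s^2 - 7*s + 10)/(s^2 + 6*s + 5)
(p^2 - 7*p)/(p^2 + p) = (p - 7)/(p + 1)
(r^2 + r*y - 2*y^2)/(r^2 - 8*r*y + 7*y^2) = (-r - 2*y)/(-r + 7*y)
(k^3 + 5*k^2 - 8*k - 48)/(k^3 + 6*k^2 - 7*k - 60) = (k + 4)/(k + 5)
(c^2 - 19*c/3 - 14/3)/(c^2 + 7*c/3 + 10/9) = 3*(c - 7)/(3*c + 5)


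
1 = 1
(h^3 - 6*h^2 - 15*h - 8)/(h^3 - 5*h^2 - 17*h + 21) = (h^3 - 6*h^2 - 15*h - 8)/(h^3 - 5*h^2 - 17*h + 21)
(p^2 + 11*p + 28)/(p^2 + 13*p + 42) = (p + 4)/(p + 6)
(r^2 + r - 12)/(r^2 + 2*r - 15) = (r + 4)/(r + 5)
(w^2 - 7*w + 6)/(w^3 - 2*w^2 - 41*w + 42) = (w - 6)/(w^2 - w - 42)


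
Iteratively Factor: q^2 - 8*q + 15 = (q - 3)*(q - 5)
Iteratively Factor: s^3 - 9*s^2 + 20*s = (s)*(s^2 - 9*s + 20) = s*(s - 4)*(s - 5)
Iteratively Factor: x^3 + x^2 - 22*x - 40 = (x - 5)*(x^2 + 6*x + 8) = (x - 5)*(x + 4)*(x + 2)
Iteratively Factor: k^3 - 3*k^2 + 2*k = (k - 2)*(k^2 - k) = (k - 2)*(k - 1)*(k)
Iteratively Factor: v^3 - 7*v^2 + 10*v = (v)*(v^2 - 7*v + 10) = v*(v - 2)*(v - 5)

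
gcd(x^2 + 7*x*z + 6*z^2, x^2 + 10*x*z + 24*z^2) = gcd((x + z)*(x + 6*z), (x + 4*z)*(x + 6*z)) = x + 6*z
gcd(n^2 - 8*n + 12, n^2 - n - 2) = n - 2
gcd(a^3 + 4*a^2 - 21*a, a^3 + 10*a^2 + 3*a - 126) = a^2 + 4*a - 21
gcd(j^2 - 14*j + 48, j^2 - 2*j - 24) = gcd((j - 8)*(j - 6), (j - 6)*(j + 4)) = j - 6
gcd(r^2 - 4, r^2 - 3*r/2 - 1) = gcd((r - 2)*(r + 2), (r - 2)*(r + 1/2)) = r - 2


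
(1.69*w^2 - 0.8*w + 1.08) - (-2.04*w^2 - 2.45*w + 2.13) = 3.73*w^2 + 1.65*w - 1.05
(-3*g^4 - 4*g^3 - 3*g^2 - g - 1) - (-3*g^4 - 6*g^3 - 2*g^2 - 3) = 2*g^3 - g^2 - g + 2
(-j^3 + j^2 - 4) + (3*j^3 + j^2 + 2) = 2*j^3 + 2*j^2 - 2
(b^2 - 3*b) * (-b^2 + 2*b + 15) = -b^4 + 5*b^3 + 9*b^2 - 45*b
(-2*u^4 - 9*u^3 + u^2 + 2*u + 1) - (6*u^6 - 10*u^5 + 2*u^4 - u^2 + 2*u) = -6*u^6 + 10*u^5 - 4*u^4 - 9*u^3 + 2*u^2 + 1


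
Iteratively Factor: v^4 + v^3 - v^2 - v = (v - 1)*(v^3 + 2*v^2 + v) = v*(v - 1)*(v^2 + 2*v + 1) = v*(v - 1)*(v + 1)*(v + 1)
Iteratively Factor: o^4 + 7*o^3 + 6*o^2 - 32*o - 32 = (o + 1)*(o^3 + 6*o^2 - 32) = (o - 2)*(o + 1)*(o^2 + 8*o + 16) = (o - 2)*(o + 1)*(o + 4)*(o + 4)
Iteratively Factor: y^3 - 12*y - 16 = (y + 2)*(y^2 - 2*y - 8) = (y + 2)^2*(y - 4)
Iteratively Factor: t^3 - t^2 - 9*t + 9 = (t - 3)*(t^2 + 2*t - 3) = (t - 3)*(t - 1)*(t + 3)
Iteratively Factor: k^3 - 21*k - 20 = (k - 5)*(k^2 + 5*k + 4) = (k - 5)*(k + 4)*(k + 1)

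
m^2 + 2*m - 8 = (m - 2)*(m + 4)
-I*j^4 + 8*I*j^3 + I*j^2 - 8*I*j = j*(j - 8)*(j - 1)*(-I*j - I)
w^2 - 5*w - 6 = (w - 6)*(w + 1)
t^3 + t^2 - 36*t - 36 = (t - 6)*(t + 1)*(t + 6)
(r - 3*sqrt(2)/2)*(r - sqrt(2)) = r^2 - 5*sqrt(2)*r/2 + 3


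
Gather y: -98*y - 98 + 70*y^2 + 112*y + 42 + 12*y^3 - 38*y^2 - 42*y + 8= 12*y^3 + 32*y^2 - 28*y - 48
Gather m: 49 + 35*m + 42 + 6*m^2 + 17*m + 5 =6*m^2 + 52*m + 96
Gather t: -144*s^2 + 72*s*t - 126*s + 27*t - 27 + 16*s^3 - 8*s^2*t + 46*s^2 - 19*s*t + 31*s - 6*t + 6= 16*s^3 - 98*s^2 - 95*s + t*(-8*s^2 + 53*s + 21) - 21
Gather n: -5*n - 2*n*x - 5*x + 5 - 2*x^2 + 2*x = n*(-2*x - 5) - 2*x^2 - 3*x + 5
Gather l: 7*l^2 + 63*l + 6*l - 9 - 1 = 7*l^2 + 69*l - 10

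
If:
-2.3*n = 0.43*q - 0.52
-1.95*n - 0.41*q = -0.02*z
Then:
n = 2.04019138755981 - 0.0822966507177034*z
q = 0.440191387559809*z - 9.70334928229665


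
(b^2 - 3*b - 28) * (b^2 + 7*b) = b^4 + 4*b^3 - 49*b^2 - 196*b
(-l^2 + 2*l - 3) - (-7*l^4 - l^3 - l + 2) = 7*l^4 + l^3 - l^2 + 3*l - 5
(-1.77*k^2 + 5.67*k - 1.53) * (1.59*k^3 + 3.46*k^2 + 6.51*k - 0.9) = -2.8143*k^5 + 2.8911*k^4 + 5.6628*k^3 + 33.2109*k^2 - 15.0633*k + 1.377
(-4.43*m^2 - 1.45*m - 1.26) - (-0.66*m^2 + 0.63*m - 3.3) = -3.77*m^2 - 2.08*m + 2.04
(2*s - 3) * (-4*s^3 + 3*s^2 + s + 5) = -8*s^4 + 18*s^3 - 7*s^2 + 7*s - 15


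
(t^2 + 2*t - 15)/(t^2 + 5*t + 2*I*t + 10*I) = (t - 3)/(t + 2*I)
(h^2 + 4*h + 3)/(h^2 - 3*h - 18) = (h + 1)/(h - 6)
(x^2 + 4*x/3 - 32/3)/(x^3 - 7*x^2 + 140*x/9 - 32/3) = 3*(x + 4)/(3*x^2 - 13*x + 12)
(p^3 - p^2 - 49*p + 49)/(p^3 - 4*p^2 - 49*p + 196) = (p - 1)/(p - 4)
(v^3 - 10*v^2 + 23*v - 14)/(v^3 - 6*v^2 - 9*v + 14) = (v - 2)/(v + 2)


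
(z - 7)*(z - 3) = z^2 - 10*z + 21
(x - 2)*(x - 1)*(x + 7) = x^3 + 4*x^2 - 19*x + 14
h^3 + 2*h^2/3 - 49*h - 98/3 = (h - 7)*(h + 2/3)*(h + 7)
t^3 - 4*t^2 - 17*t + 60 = (t - 5)*(t - 3)*(t + 4)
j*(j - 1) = j^2 - j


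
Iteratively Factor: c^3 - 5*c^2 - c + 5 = (c - 1)*(c^2 - 4*c - 5) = (c - 1)*(c + 1)*(c - 5)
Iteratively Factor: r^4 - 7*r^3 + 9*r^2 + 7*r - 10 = (r - 5)*(r^3 - 2*r^2 - r + 2) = (r - 5)*(r - 2)*(r^2 - 1) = (r - 5)*(r - 2)*(r + 1)*(r - 1)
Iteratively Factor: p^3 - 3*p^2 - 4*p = (p - 4)*(p^2 + p) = (p - 4)*(p + 1)*(p)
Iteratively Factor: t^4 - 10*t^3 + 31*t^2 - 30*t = (t - 2)*(t^3 - 8*t^2 + 15*t) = (t - 3)*(t - 2)*(t^2 - 5*t) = (t - 5)*(t - 3)*(t - 2)*(t)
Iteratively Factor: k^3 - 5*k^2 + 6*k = (k - 3)*(k^2 - 2*k) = k*(k - 3)*(k - 2)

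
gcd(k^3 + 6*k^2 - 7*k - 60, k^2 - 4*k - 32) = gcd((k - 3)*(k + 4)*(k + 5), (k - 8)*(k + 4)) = k + 4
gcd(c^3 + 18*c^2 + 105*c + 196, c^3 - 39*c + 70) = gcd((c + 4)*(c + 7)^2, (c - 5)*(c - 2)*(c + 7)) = c + 7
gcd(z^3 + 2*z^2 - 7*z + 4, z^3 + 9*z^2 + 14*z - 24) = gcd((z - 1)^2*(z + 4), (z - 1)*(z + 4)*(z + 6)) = z^2 + 3*z - 4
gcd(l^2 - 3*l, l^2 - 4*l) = l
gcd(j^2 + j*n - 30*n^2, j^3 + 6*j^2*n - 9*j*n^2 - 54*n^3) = j + 6*n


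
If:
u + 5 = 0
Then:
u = -5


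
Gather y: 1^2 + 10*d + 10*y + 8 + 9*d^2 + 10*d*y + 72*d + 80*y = 9*d^2 + 82*d + y*(10*d + 90) + 9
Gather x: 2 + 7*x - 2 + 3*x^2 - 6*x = 3*x^2 + x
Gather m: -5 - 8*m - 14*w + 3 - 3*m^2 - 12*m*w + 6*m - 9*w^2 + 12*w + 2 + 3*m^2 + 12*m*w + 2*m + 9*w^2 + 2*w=0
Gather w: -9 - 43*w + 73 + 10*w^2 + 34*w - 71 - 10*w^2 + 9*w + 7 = 0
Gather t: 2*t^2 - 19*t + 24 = 2*t^2 - 19*t + 24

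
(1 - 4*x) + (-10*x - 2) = -14*x - 1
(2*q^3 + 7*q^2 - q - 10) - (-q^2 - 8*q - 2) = 2*q^3 + 8*q^2 + 7*q - 8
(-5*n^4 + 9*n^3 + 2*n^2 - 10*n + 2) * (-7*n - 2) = 35*n^5 - 53*n^4 - 32*n^3 + 66*n^2 + 6*n - 4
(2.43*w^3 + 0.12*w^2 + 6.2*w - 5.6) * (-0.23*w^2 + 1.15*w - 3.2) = -0.5589*w^5 + 2.7669*w^4 - 9.064*w^3 + 8.034*w^2 - 26.28*w + 17.92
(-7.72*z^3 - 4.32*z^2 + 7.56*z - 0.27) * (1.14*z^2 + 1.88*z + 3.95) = -8.8008*z^5 - 19.4384*z^4 - 29.9972*z^3 - 3.15900000000001*z^2 + 29.3544*z - 1.0665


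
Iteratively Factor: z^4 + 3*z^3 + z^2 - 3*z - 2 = (z + 1)*(z^3 + 2*z^2 - z - 2) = (z + 1)*(z + 2)*(z^2 - 1) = (z + 1)^2*(z + 2)*(z - 1)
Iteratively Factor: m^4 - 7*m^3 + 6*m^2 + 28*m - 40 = (m - 2)*(m^3 - 5*m^2 - 4*m + 20) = (m - 5)*(m - 2)*(m^2 - 4) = (m - 5)*(m - 2)^2*(m + 2)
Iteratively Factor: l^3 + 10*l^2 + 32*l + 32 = (l + 4)*(l^2 + 6*l + 8) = (l + 2)*(l + 4)*(l + 4)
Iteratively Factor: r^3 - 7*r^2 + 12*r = (r - 3)*(r^2 - 4*r) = (r - 4)*(r - 3)*(r)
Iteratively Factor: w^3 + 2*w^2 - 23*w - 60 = (w - 5)*(w^2 + 7*w + 12) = (w - 5)*(w + 4)*(w + 3)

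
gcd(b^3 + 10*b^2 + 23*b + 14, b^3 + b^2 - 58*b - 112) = b^2 + 9*b + 14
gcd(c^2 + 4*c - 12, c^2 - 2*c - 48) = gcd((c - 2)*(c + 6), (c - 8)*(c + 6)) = c + 6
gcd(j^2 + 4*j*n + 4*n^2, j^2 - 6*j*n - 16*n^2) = j + 2*n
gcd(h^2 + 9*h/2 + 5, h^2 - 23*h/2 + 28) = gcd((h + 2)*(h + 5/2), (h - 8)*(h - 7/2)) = 1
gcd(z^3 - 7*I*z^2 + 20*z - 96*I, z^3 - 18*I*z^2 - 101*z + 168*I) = z^2 - 11*I*z - 24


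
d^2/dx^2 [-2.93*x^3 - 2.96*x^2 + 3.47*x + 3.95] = -17.58*x - 5.92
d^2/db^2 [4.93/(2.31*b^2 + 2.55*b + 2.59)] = (-52.613946*b^2 - 58.08033*b + 4.93*(4.62*b + 2.55)*(9.24*b + 5.1) - 58.991394)/(2.31*b^2 + 2.55*b + 2.59)^3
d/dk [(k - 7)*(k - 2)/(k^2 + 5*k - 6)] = 2*(7*k^2 - 20*k - 8)/(k^4 + 10*k^3 + 13*k^2 - 60*k + 36)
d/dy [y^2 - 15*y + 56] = 2*y - 15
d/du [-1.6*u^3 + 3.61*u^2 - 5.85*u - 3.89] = -4.8*u^2 + 7.22*u - 5.85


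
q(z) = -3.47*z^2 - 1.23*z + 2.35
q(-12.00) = -482.57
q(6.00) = -129.95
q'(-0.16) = -0.12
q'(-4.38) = 29.17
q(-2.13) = -10.77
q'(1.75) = -13.38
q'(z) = -6.94*z - 1.23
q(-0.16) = 2.46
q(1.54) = -7.77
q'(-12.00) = 82.05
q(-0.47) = 2.16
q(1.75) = -10.43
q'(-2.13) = 13.55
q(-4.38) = -58.83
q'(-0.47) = 2.03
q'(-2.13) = 13.55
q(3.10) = -34.81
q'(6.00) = -42.87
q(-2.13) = -10.77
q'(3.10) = -22.74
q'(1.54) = -11.92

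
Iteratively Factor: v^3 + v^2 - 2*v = (v + 2)*(v^2 - v) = (v - 1)*(v + 2)*(v)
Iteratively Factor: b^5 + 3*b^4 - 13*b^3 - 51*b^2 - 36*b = (b + 3)*(b^4 - 13*b^2 - 12*b) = (b - 4)*(b + 3)*(b^3 + 4*b^2 + 3*b) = (b - 4)*(b + 3)^2*(b^2 + b) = b*(b - 4)*(b + 3)^2*(b + 1)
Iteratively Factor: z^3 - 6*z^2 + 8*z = (z - 2)*(z^2 - 4*z) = (z - 4)*(z - 2)*(z)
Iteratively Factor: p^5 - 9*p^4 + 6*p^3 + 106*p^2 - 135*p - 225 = (p + 3)*(p^4 - 12*p^3 + 42*p^2 - 20*p - 75) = (p - 5)*(p + 3)*(p^3 - 7*p^2 + 7*p + 15) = (p - 5)*(p - 3)*(p + 3)*(p^2 - 4*p - 5) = (p - 5)*(p - 3)*(p + 1)*(p + 3)*(p - 5)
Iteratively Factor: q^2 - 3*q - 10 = (q + 2)*(q - 5)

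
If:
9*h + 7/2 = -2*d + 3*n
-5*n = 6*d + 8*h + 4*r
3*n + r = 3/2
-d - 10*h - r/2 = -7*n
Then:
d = -1027/976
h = -67/244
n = -175/488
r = 1257/488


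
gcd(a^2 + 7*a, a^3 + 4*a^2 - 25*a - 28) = a + 7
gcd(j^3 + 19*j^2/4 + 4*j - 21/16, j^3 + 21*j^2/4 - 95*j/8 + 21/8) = j - 1/4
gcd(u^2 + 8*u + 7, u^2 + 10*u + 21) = u + 7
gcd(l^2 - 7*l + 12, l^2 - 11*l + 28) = l - 4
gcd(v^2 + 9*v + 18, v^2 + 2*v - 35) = 1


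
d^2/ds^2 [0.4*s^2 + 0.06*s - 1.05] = 0.800000000000000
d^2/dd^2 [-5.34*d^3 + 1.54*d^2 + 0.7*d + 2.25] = 3.08 - 32.04*d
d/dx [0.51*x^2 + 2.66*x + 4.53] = 1.02*x + 2.66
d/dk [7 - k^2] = -2*k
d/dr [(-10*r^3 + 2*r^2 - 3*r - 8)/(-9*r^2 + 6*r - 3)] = (30*r^4 - 40*r^3 + 25*r^2 - 52*r + 19)/(3*(9*r^4 - 12*r^3 + 10*r^2 - 4*r + 1))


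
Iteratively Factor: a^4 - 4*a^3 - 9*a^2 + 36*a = (a)*(a^3 - 4*a^2 - 9*a + 36) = a*(a - 4)*(a^2 - 9) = a*(a - 4)*(a + 3)*(a - 3)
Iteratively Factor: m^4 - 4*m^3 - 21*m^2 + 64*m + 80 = (m - 5)*(m^3 + m^2 - 16*m - 16) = (m - 5)*(m + 1)*(m^2 - 16) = (m - 5)*(m + 1)*(m + 4)*(m - 4)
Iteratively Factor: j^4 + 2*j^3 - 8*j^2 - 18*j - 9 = (j - 3)*(j^3 + 5*j^2 + 7*j + 3) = (j - 3)*(j + 3)*(j^2 + 2*j + 1) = (j - 3)*(j + 1)*(j + 3)*(j + 1)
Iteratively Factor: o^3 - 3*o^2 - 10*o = (o)*(o^2 - 3*o - 10) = o*(o + 2)*(o - 5)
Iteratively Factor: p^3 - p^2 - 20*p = (p + 4)*(p^2 - 5*p) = (p - 5)*(p + 4)*(p)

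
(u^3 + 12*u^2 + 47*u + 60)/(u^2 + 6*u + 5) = (u^2 + 7*u + 12)/(u + 1)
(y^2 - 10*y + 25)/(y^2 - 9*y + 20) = (y - 5)/(y - 4)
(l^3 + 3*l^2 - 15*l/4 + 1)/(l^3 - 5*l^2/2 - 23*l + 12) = (l - 1/2)/(l - 6)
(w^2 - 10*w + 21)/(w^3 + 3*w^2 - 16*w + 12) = (w^2 - 10*w + 21)/(w^3 + 3*w^2 - 16*w + 12)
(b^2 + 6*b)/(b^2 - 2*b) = (b + 6)/(b - 2)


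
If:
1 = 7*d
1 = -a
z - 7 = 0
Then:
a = -1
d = 1/7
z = 7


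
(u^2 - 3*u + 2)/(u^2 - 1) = (u - 2)/(u + 1)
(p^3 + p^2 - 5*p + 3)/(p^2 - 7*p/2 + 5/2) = 2*(p^2 + 2*p - 3)/(2*p - 5)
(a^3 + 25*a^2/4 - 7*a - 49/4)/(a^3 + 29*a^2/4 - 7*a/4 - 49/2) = (a + 1)/(a + 2)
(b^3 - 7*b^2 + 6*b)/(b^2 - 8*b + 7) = b*(b - 6)/(b - 7)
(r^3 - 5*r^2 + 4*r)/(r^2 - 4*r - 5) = r*(-r^2 + 5*r - 4)/(-r^2 + 4*r + 5)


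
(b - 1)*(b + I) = b^2 - b + I*b - I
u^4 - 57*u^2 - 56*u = u*(u - 8)*(u + 1)*(u + 7)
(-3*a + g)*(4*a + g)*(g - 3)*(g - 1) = -12*a^2*g^2 + 48*a^2*g - 36*a^2 + a*g^3 - 4*a*g^2 + 3*a*g + g^4 - 4*g^3 + 3*g^2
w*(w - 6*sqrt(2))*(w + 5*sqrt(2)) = w^3 - sqrt(2)*w^2 - 60*w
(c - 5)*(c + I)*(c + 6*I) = c^3 - 5*c^2 + 7*I*c^2 - 6*c - 35*I*c + 30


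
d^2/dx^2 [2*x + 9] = 0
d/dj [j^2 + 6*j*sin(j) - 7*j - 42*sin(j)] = 6*j*cos(j) + 2*j + 6*sin(j) - 42*cos(j) - 7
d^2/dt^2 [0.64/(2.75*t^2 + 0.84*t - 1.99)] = (-9.68*t^2 - 2.9568*t + 0.64*(5.5*t + 0.84)*(11.0*t + 1.68) + 7.0048)/(2.75*t^2 + 0.84*t - 1.99)^3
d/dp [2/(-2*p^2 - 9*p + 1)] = 2*(4*p + 9)/(2*p^2 + 9*p - 1)^2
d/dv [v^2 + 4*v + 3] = 2*v + 4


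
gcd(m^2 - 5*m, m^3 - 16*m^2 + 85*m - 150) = m - 5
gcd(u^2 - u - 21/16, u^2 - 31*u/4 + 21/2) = u - 7/4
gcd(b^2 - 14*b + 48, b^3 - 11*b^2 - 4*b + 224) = b - 8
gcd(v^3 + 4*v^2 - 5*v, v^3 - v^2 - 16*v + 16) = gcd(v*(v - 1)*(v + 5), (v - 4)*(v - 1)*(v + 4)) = v - 1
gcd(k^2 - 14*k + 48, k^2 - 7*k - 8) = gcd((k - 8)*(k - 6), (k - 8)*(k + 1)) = k - 8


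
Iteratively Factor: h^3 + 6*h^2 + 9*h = (h)*(h^2 + 6*h + 9) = h*(h + 3)*(h + 3)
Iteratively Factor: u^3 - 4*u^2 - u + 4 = (u + 1)*(u^2 - 5*u + 4) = (u - 4)*(u + 1)*(u - 1)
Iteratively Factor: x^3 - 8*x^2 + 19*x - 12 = (x - 4)*(x^2 - 4*x + 3) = (x - 4)*(x - 3)*(x - 1)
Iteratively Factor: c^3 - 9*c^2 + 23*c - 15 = (c - 3)*(c^2 - 6*c + 5) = (c - 5)*(c - 3)*(c - 1)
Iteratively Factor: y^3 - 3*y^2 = (y)*(y^2 - 3*y) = y^2*(y - 3)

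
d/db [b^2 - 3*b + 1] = 2*b - 3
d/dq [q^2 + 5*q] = 2*q + 5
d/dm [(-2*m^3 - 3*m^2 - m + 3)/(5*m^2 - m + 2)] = (-10*m^4 + 4*m^3 - 4*m^2 - 42*m + 1)/(25*m^4 - 10*m^3 + 21*m^2 - 4*m + 4)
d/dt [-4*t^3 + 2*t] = 2 - 12*t^2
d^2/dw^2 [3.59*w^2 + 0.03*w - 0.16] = 7.18000000000000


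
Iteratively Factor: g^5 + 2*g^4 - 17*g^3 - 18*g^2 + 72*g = (g + 3)*(g^4 - g^3 - 14*g^2 + 24*g) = (g + 3)*(g + 4)*(g^3 - 5*g^2 + 6*g) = (g - 2)*(g + 3)*(g + 4)*(g^2 - 3*g) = (g - 3)*(g - 2)*(g + 3)*(g + 4)*(g)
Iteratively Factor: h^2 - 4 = (h + 2)*(h - 2)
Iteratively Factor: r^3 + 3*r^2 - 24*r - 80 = (r - 5)*(r^2 + 8*r + 16) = (r - 5)*(r + 4)*(r + 4)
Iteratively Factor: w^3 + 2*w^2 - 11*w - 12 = (w + 4)*(w^2 - 2*w - 3) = (w + 1)*(w + 4)*(w - 3)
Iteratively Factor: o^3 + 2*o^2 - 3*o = (o - 1)*(o^2 + 3*o) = (o - 1)*(o + 3)*(o)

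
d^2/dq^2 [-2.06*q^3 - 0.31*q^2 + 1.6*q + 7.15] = -12.36*q - 0.62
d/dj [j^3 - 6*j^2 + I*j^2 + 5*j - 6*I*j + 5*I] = 3*j^2 + 2*j*(-6 + I) + 5 - 6*I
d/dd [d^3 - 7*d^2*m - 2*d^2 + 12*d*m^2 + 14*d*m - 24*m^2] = 3*d^2 - 14*d*m - 4*d + 12*m^2 + 14*m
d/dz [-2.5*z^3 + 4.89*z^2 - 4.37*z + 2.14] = -7.5*z^2 + 9.78*z - 4.37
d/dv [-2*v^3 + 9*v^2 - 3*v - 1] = -6*v^2 + 18*v - 3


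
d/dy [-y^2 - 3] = -2*y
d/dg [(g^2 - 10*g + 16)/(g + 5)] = (g^2 + 10*g - 66)/(g^2 + 10*g + 25)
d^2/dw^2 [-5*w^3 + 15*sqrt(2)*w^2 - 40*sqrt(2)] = -30*w + 30*sqrt(2)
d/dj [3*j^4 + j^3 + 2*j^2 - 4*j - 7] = 12*j^3 + 3*j^2 + 4*j - 4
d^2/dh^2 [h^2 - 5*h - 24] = 2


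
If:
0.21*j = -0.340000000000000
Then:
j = -1.62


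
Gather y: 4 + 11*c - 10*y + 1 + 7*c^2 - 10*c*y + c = 7*c^2 + 12*c + y*(-10*c - 10) + 5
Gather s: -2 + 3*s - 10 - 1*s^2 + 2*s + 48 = -s^2 + 5*s + 36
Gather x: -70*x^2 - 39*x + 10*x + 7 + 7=-70*x^2 - 29*x + 14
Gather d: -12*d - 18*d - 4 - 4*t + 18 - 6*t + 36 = -30*d - 10*t + 50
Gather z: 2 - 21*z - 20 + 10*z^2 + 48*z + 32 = 10*z^2 + 27*z + 14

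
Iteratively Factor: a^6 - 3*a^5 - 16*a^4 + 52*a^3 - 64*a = (a + 1)*(a^5 - 4*a^4 - 12*a^3 + 64*a^2 - 64*a) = (a + 1)*(a + 4)*(a^4 - 8*a^3 + 20*a^2 - 16*a) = (a - 2)*(a + 1)*(a + 4)*(a^3 - 6*a^2 + 8*a) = (a - 2)^2*(a + 1)*(a + 4)*(a^2 - 4*a) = a*(a - 2)^2*(a + 1)*(a + 4)*(a - 4)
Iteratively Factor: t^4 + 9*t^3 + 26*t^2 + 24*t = (t + 3)*(t^3 + 6*t^2 + 8*t) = (t + 3)*(t + 4)*(t^2 + 2*t) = (t + 2)*(t + 3)*(t + 4)*(t)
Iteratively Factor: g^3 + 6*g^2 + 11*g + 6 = (g + 2)*(g^2 + 4*g + 3) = (g + 2)*(g + 3)*(g + 1)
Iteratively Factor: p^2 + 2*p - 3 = (p + 3)*(p - 1)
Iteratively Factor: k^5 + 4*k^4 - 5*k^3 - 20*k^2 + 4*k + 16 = (k + 2)*(k^4 + 2*k^3 - 9*k^2 - 2*k + 8) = (k + 1)*(k + 2)*(k^3 + k^2 - 10*k + 8) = (k + 1)*(k + 2)*(k + 4)*(k^2 - 3*k + 2) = (k - 1)*(k + 1)*(k + 2)*(k + 4)*(k - 2)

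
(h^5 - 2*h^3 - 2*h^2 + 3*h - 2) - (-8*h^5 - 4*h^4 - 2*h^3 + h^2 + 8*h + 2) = 9*h^5 + 4*h^4 - 3*h^2 - 5*h - 4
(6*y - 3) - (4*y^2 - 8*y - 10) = -4*y^2 + 14*y + 7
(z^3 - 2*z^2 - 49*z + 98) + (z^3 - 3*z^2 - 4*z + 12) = 2*z^3 - 5*z^2 - 53*z + 110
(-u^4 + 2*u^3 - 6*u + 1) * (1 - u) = u^5 - 3*u^4 + 2*u^3 + 6*u^2 - 7*u + 1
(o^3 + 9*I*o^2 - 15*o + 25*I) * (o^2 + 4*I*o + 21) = o^5 + 13*I*o^4 - 30*o^3 + 154*I*o^2 - 415*o + 525*I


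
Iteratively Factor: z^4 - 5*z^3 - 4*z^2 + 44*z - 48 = (z - 2)*(z^3 - 3*z^2 - 10*z + 24) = (z - 2)^2*(z^2 - z - 12) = (z - 2)^2*(z + 3)*(z - 4)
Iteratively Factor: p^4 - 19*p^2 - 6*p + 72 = (p - 2)*(p^3 + 2*p^2 - 15*p - 36) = (p - 2)*(p + 3)*(p^2 - p - 12) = (p - 2)*(p + 3)^2*(p - 4)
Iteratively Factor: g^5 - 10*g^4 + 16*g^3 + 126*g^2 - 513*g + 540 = (g - 3)*(g^4 - 7*g^3 - 5*g^2 + 111*g - 180) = (g - 3)^2*(g^3 - 4*g^2 - 17*g + 60) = (g - 5)*(g - 3)^2*(g^2 + g - 12) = (g - 5)*(g - 3)^3*(g + 4)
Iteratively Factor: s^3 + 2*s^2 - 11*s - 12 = (s + 1)*(s^2 + s - 12) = (s - 3)*(s + 1)*(s + 4)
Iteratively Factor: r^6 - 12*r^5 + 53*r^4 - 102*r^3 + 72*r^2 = (r)*(r^5 - 12*r^4 + 53*r^3 - 102*r^2 + 72*r) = r*(r - 2)*(r^4 - 10*r^3 + 33*r^2 - 36*r) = r*(r - 3)*(r - 2)*(r^3 - 7*r^2 + 12*r) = r^2*(r - 3)*(r - 2)*(r^2 - 7*r + 12) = r^2*(r - 3)^2*(r - 2)*(r - 4)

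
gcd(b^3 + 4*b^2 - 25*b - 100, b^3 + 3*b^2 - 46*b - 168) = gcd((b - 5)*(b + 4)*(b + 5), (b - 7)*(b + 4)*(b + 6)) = b + 4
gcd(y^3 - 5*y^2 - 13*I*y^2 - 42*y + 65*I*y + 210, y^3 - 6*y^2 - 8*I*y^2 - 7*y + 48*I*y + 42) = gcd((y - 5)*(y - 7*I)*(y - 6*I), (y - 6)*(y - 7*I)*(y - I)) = y - 7*I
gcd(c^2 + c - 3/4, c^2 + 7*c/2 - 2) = c - 1/2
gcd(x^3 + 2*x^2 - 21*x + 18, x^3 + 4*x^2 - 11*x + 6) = x^2 + 5*x - 6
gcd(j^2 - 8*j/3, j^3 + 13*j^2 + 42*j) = j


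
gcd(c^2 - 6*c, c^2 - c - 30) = c - 6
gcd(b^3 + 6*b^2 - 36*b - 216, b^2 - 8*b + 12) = b - 6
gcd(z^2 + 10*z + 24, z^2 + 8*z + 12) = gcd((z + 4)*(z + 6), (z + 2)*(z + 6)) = z + 6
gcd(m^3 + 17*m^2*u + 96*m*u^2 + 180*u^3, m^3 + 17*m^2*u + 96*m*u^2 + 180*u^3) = m^3 + 17*m^2*u + 96*m*u^2 + 180*u^3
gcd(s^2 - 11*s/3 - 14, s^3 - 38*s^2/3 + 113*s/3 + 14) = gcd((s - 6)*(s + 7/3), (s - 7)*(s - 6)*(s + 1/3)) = s - 6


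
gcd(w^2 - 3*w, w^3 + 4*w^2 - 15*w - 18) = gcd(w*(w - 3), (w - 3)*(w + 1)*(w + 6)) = w - 3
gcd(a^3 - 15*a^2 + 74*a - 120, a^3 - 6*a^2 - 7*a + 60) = a^2 - 9*a + 20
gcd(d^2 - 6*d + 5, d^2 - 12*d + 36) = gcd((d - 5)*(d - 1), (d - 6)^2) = 1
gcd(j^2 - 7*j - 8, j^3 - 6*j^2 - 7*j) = j + 1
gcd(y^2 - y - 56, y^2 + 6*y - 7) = y + 7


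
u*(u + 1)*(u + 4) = u^3 + 5*u^2 + 4*u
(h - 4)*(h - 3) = h^2 - 7*h + 12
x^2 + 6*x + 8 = (x + 2)*(x + 4)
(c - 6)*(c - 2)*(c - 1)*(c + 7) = c^4 - 2*c^3 - 43*c^2 + 128*c - 84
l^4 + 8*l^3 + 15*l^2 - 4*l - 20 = (l - 1)*(l + 2)^2*(l + 5)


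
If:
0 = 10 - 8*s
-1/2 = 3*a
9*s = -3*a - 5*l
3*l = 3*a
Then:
No Solution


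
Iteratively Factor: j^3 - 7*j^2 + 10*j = (j - 2)*(j^2 - 5*j) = j*(j - 2)*(j - 5)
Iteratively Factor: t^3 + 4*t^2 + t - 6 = (t + 3)*(t^2 + t - 2) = (t - 1)*(t + 3)*(t + 2)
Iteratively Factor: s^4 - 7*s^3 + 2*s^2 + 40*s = (s - 4)*(s^3 - 3*s^2 - 10*s) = s*(s - 4)*(s^2 - 3*s - 10) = s*(s - 5)*(s - 4)*(s + 2)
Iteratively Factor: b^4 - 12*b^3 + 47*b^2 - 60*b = (b - 3)*(b^3 - 9*b^2 + 20*b) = (b - 4)*(b - 3)*(b^2 - 5*b) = (b - 5)*(b - 4)*(b - 3)*(b)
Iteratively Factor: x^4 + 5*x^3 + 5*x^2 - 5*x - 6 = (x + 1)*(x^3 + 4*x^2 + x - 6) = (x + 1)*(x + 2)*(x^2 + 2*x - 3) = (x - 1)*(x + 1)*(x + 2)*(x + 3)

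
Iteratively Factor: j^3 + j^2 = (j + 1)*(j^2) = j*(j + 1)*(j)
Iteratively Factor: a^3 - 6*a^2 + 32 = (a + 2)*(a^2 - 8*a + 16) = (a - 4)*(a + 2)*(a - 4)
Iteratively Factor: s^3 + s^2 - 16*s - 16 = (s + 4)*(s^2 - 3*s - 4) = (s - 4)*(s + 4)*(s + 1)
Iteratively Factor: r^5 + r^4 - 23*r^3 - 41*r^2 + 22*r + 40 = (r - 5)*(r^4 + 6*r^3 + 7*r^2 - 6*r - 8) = (r - 5)*(r - 1)*(r^3 + 7*r^2 + 14*r + 8) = (r - 5)*(r - 1)*(r + 4)*(r^2 + 3*r + 2) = (r - 5)*(r - 1)*(r + 2)*(r + 4)*(r + 1)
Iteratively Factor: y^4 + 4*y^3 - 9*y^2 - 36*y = (y)*(y^3 + 4*y^2 - 9*y - 36) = y*(y + 3)*(y^2 + y - 12) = y*(y - 3)*(y + 3)*(y + 4)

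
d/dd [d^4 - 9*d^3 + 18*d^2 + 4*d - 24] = 4*d^3 - 27*d^2 + 36*d + 4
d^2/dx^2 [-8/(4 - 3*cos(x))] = 24*(3*sin(x)^2 - 4*cos(x) + 3)/(3*cos(x) - 4)^3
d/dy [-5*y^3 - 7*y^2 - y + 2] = -15*y^2 - 14*y - 1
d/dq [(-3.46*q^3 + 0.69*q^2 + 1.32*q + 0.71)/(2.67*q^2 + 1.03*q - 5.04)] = (-9.2382*q^4 - 7.1276*q^3 + 49.5015*q^2 - 10.7466*q - 7.3841)/(7.1289*q^4 + 5.5002*q^3 - 25.8527*q^2 - 10.3824*q + 25.4016)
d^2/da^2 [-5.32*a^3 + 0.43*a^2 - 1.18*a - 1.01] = 0.86 - 31.92*a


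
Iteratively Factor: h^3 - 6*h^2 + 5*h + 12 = (h + 1)*(h^2 - 7*h + 12) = (h - 4)*(h + 1)*(h - 3)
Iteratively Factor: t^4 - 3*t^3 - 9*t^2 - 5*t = (t)*(t^3 - 3*t^2 - 9*t - 5) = t*(t - 5)*(t^2 + 2*t + 1) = t*(t - 5)*(t + 1)*(t + 1)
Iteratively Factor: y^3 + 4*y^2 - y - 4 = (y + 1)*(y^2 + 3*y - 4) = (y + 1)*(y + 4)*(y - 1)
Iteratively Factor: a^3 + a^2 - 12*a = (a)*(a^2 + a - 12) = a*(a - 3)*(a + 4)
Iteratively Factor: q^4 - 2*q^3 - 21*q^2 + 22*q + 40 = (q - 5)*(q^3 + 3*q^2 - 6*q - 8) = (q - 5)*(q - 2)*(q^2 + 5*q + 4) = (q - 5)*(q - 2)*(q + 1)*(q + 4)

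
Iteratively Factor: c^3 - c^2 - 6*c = (c)*(c^2 - c - 6) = c*(c - 3)*(c + 2)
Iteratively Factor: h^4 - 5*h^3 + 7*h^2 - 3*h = (h - 1)*(h^3 - 4*h^2 + 3*h) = (h - 3)*(h - 1)*(h^2 - h) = h*(h - 3)*(h - 1)*(h - 1)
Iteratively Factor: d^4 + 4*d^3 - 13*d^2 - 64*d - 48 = (d + 3)*(d^3 + d^2 - 16*d - 16) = (d + 1)*(d + 3)*(d^2 - 16) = (d + 1)*(d + 3)*(d + 4)*(d - 4)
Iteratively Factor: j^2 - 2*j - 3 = (j - 3)*(j + 1)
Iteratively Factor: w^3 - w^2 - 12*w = (w - 4)*(w^2 + 3*w) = (w - 4)*(w + 3)*(w)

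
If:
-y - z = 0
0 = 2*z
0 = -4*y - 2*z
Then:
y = 0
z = 0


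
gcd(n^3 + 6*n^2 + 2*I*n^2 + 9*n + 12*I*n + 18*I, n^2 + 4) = n + 2*I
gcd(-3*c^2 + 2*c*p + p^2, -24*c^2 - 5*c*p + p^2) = 3*c + p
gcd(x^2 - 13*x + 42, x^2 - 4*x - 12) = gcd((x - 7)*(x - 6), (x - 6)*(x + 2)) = x - 6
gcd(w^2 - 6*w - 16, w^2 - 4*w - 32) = w - 8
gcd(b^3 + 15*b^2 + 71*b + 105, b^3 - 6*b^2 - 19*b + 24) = b + 3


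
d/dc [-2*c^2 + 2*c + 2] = 2 - 4*c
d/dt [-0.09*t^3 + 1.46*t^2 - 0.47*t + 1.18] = -0.27*t^2 + 2.92*t - 0.47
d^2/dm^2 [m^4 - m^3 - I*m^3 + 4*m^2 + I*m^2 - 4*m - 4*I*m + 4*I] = 12*m^2 - 6*m - 6*I*m + 8 + 2*I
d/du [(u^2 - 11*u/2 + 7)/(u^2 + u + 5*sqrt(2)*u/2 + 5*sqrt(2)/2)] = ((4*u - 11)*(2*u^2 + 2*u + 5*sqrt(2)*u + 5*sqrt(2)) - (4*u + 2 + 5*sqrt(2))*(2*u^2 - 11*u + 14))/(2*u^2 + 2*u + 5*sqrt(2)*u + 5*sqrt(2))^2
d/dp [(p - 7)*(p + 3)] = 2*p - 4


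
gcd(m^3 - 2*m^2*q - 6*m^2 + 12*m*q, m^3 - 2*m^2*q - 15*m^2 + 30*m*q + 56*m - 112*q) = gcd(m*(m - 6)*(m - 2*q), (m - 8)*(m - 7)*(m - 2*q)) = -m + 2*q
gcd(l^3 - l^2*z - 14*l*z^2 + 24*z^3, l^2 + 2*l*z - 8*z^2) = -l^2 - 2*l*z + 8*z^2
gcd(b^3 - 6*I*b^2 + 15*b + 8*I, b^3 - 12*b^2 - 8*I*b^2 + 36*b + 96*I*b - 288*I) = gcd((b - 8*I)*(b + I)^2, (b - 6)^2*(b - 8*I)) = b - 8*I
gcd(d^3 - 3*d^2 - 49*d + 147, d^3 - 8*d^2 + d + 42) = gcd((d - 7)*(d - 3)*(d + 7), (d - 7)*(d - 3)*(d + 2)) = d^2 - 10*d + 21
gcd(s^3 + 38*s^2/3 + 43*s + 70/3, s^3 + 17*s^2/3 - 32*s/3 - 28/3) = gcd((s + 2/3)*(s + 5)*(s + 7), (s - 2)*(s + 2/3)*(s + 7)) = s^2 + 23*s/3 + 14/3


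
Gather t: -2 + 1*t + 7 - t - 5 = 0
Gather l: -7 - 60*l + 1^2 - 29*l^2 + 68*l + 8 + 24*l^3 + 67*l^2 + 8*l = 24*l^3 + 38*l^2 + 16*l + 2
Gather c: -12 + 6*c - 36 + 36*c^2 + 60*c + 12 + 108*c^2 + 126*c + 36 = 144*c^2 + 192*c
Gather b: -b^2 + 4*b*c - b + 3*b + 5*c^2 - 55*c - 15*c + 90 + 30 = -b^2 + b*(4*c + 2) + 5*c^2 - 70*c + 120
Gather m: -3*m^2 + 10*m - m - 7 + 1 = -3*m^2 + 9*m - 6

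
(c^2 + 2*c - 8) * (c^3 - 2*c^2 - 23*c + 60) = c^5 - 35*c^3 + 30*c^2 + 304*c - 480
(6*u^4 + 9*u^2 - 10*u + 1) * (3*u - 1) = 18*u^5 - 6*u^4 + 27*u^3 - 39*u^2 + 13*u - 1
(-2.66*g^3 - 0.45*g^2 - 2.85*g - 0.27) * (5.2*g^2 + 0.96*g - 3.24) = -13.832*g^5 - 4.8936*g^4 - 6.6336*g^3 - 2.682*g^2 + 8.9748*g + 0.8748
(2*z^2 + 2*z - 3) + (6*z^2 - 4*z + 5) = 8*z^2 - 2*z + 2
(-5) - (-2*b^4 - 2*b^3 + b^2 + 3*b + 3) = 2*b^4 + 2*b^3 - b^2 - 3*b - 8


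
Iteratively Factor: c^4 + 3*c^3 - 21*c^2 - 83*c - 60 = (c + 4)*(c^3 - c^2 - 17*c - 15) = (c + 1)*(c + 4)*(c^2 - 2*c - 15) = (c + 1)*(c + 3)*(c + 4)*(c - 5)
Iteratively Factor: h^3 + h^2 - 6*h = (h - 2)*(h^2 + 3*h) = h*(h - 2)*(h + 3)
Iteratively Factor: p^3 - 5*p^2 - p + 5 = (p - 1)*(p^2 - 4*p - 5) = (p - 1)*(p + 1)*(p - 5)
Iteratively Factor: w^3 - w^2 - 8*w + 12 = (w - 2)*(w^2 + w - 6) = (w - 2)*(w + 3)*(w - 2)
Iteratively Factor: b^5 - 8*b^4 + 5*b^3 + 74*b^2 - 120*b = (b + 3)*(b^4 - 11*b^3 + 38*b^2 - 40*b) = (b - 4)*(b + 3)*(b^3 - 7*b^2 + 10*b) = (b - 5)*(b - 4)*(b + 3)*(b^2 - 2*b) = b*(b - 5)*(b - 4)*(b + 3)*(b - 2)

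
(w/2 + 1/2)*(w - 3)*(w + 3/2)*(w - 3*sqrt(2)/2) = w^4/2 - 3*sqrt(2)*w^3/4 - w^3/4 - 3*w^2 + 3*sqrt(2)*w^2/8 - 9*w/4 + 9*sqrt(2)*w/2 + 27*sqrt(2)/8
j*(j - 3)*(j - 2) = j^3 - 5*j^2 + 6*j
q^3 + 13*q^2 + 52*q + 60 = (q + 2)*(q + 5)*(q + 6)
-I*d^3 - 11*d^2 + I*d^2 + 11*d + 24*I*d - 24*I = (d - 8*I)*(d - 3*I)*(-I*d + I)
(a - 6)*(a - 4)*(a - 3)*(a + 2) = a^4 - 11*a^3 + 28*a^2 + 36*a - 144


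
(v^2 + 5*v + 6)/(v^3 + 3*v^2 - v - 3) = (v + 2)/(v^2 - 1)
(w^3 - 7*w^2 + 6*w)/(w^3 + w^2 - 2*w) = (w - 6)/(w + 2)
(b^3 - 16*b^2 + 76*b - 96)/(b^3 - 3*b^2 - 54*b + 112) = (b - 6)/(b + 7)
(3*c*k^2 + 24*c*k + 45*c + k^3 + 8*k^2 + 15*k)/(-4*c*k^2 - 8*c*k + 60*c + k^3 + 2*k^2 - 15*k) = (-3*c*k - 9*c - k^2 - 3*k)/(4*c*k - 12*c - k^2 + 3*k)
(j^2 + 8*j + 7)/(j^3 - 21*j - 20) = (j + 7)/(j^2 - j - 20)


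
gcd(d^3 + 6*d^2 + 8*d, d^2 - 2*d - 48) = 1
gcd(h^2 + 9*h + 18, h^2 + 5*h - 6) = h + 6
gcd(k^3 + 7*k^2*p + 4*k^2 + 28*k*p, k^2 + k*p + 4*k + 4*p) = k + 4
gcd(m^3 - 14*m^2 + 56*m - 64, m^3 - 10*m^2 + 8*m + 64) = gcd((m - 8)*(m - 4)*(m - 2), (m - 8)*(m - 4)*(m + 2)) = m^2 - 12*m + 32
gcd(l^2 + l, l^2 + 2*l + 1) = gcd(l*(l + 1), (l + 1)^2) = l + 1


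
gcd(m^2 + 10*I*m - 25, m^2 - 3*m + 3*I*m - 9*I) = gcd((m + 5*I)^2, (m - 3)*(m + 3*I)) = 1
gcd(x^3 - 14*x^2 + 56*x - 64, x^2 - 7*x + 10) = x - 2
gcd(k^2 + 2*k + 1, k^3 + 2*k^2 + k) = k^2 + 2*k + 1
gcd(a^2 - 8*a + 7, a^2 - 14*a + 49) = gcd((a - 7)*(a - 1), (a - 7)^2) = a - 7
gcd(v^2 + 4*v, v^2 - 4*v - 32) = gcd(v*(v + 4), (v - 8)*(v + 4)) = v + 4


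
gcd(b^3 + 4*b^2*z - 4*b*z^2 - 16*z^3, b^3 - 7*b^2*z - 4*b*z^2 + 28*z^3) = -b^2 + 4*z^2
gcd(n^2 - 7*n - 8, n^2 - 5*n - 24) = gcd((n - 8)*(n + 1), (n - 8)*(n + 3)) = n - 8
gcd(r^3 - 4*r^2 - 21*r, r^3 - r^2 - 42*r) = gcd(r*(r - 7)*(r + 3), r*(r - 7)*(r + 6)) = r^2 - 7*r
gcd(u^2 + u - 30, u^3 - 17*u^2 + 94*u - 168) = 1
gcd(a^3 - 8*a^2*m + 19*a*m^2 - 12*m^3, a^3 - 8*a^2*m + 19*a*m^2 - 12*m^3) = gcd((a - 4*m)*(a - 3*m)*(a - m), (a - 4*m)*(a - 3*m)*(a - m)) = a^3 - 8*a^2*m + 19*a*m^2 - 12*m^3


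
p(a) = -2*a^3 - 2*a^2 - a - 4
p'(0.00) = -1.00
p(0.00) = -4.00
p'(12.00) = -913.00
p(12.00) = -3760.00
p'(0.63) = -5.90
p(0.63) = -5.92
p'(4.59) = -145.77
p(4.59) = -244.13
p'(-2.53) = -29.29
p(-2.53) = 18.12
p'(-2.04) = -17.81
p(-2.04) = 6.70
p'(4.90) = -164.66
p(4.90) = -292.22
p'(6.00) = -241.00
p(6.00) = -514.00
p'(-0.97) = -2.77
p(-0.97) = -3.09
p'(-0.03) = -0.89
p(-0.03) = -3.97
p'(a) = -6*a^2 - 4*a - 1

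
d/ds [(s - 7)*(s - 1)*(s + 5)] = 3*s^2 - 6*s - 33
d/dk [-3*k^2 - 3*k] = -6*k - 3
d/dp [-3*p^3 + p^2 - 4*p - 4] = -9*p^2 + 2*p - 4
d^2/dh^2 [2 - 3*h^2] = -6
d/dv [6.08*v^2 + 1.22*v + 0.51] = 12.16*v + 1.22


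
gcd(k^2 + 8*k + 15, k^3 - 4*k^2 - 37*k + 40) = k + 5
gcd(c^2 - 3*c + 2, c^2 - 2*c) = c - 2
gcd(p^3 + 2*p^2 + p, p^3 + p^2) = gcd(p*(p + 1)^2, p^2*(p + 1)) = p^2 + p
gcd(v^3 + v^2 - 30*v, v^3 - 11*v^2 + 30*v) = v^2 - 5*v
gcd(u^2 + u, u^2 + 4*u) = u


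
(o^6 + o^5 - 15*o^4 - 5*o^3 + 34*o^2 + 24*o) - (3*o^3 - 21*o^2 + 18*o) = o^6 + o^5 - 15*o^4 - 8*o^3 + 55*o^2 + 6*o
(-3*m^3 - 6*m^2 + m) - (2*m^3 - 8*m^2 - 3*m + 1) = -5*m^3 + 2*m^2 + 4*m - 1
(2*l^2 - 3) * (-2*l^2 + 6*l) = -4*l^4 + 12*l^3 + 6*l^2 - 18*l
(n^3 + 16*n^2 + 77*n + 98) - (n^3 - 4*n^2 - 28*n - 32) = 20*n^2 + 105*n + 130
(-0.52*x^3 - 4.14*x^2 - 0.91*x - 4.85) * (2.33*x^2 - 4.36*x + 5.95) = -1.2116*x^5 - 7.379*x^4 + 12.8361*x^3 - 31.9659*x^2 + 15.7315*x - 28.8575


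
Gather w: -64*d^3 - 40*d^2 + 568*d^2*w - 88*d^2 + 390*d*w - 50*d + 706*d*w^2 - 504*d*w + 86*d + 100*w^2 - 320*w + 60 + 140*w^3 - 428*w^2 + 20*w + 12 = -64*d^3 - 128*d^2 + 36*d + 140*w^3 + w^2*(706*d - 328) + w*(568*d^2 - 114*d - 300) + 72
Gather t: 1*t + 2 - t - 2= 0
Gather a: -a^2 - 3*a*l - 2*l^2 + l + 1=-a^2 - 3*a*l - 2*l^2 + l + 1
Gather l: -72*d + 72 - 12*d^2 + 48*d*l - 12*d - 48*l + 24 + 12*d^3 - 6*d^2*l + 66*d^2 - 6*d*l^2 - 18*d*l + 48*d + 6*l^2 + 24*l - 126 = 12*d^3 + 54*d^2 - 36*d + l^2*(6 - 6*d) + l*(-6*d^2 + 30*d - 24) - 30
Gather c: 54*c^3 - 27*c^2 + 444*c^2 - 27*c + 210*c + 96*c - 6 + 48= 54*c^3 + 417*c^2 + 279*c + 42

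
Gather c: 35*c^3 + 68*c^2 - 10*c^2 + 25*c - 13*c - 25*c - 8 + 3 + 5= 35*c^3 + 58*c^2 - 13*c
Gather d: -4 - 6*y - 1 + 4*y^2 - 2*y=4*y^2 - 8*y - 5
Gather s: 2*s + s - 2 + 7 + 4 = 3*s + 9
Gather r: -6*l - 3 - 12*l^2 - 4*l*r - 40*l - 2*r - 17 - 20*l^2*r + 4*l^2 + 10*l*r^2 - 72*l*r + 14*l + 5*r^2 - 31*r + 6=-8*l^2 - 32*l + r^2*(10*l + 5) + r*(-20*l^2 - 76*l - 33) - 14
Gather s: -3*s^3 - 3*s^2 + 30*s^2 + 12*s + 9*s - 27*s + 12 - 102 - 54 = -3*s^3 + 27*s^2 - 6*s - 144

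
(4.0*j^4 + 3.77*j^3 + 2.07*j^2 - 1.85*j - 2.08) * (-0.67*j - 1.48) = -2.68*j^5 - 8.4459*j^4 - 6.9665*j^3 - 1.8241*j^2 + 4.1316*j + 3.0784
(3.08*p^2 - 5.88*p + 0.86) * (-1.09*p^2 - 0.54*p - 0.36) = -3.3572*p^4 + 4.746*p^3 + 1.129*p^2 + 1.6524*p - 0.3096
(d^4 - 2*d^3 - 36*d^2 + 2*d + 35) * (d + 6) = d^5 + 4*d^4 - 48*d^3 - 214*d^2 + 47*d + 210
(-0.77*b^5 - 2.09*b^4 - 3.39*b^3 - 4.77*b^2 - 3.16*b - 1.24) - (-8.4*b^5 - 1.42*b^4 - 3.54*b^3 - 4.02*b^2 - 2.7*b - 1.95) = 7.63*b^5 - 0.67*b^4 + 0.15*b^3 - 0.75*b^2 - 0.46*b + 0.71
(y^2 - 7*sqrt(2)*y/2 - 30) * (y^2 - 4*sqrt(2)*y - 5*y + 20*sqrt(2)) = y^4 - 15*sqrt(2)*y^3/2 - 5*y^3 - 2*y^2 + 75*sqrt(2)*y^2/2 + 10*y + 120*sqrt(2)*y - 600*sqrt(2)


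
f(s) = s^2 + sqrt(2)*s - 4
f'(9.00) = 19.41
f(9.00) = 89.73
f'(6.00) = 13.41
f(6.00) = 40.49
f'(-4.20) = -6.99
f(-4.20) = 7.70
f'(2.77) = 6.95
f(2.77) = 7.59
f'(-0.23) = 0.95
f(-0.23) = -4.27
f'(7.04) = 15.49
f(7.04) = 55.52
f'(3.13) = 7.67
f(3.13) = 10.22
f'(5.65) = 12.71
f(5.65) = 35.91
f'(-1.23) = -1.05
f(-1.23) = -4.23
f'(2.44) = 6.29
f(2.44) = 5.40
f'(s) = 2*s + sqrt(2)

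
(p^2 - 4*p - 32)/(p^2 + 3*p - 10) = (p^2 - 4*p - 32)/(p^2 + 3*p - 10)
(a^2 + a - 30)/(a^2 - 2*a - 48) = (a - 5)/(a - 8)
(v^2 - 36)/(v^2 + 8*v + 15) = (v^2 - 36)/(v^2 + 8*v + 15)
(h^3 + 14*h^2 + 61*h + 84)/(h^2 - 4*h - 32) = (h^2 + 10*h + 21)/(h - 8)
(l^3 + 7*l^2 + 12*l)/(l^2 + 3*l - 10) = l*(l^2 + 7*l + 12)/(l^2 + 3*l - 10)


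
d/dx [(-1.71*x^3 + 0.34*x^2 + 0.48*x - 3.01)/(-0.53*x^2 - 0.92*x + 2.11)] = (0.9063*x^4 + 3.1464*x^3 - 10.8827*x^2 - 1.7558*x - 1.7564)/(0.2809*x^4 + 0.9752*x^3 - 1.3902*x^2 - 3.8824*x + 4.4521)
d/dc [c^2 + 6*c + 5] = 2*c + 6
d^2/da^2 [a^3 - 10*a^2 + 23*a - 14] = 6*a - 20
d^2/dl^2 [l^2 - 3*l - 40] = 2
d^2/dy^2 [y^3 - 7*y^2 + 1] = 6*y - 14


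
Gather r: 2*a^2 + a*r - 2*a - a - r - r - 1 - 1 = 2*a^2 - 3*a + r*(a - 2) - 2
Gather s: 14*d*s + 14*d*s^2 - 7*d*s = 14*d*s^2 + 7*d*s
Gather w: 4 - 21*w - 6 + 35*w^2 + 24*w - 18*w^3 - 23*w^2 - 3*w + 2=-18*w^3 + 12*w^2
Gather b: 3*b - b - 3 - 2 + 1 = 2*b - 4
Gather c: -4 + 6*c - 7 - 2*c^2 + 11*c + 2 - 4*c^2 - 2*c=-6*c^2 + 15*c - 9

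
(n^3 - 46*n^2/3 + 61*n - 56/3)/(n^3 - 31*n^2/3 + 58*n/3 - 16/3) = (n - 7)/(n - 2)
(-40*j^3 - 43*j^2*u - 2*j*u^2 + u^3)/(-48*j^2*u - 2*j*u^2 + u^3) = (5*j^2 + 6*j*u + u^2)/(u*(6*j + u))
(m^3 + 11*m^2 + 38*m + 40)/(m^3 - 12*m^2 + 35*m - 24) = (m^3 + 11*m^2 + 38*m + 40)/(m^3 - 12*m^2 + 35*m - 24)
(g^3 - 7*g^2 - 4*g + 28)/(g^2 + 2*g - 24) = (g^3 - 7*g^2 - 4*g + 28)/(g^2 + 2*g - 24)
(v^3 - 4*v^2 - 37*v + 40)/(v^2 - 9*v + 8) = v + 5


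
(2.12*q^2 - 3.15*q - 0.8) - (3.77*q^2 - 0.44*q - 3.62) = -1.65*q^2 - 2.71*q + 2.82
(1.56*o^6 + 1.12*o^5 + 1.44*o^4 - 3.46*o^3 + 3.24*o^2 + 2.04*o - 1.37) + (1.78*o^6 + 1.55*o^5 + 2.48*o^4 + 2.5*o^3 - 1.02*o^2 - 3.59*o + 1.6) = 3.34*o^6 + 2.67*o^5 + 3.92*o^4 - 0.96*o^3 + 2.22*o^2 - 1.55*o + 0.23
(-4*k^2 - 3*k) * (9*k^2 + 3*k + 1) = -36*k^4 - 39*k^3 - 13*k^2 - 3*k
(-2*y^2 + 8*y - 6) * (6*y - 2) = -12*y^3 + 52*y^2 - 52*y + 12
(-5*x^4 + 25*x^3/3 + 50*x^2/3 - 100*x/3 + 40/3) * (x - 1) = -5*x^5 + 40*x^4/3 + 25*x^3/3 - 50*x^2 + 140*x/3 - 40/3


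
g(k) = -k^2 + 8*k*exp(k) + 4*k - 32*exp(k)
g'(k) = 8*k*exp(k) - 2*k - 24*exp(k) + 4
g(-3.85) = -31.56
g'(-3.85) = 10.53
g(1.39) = -80.20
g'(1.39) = -50.49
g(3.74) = -86.59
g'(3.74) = 245.74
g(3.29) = -150.13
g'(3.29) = 59.70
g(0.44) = -42.65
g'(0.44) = -28.68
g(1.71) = -97.37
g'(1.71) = -56.48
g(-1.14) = -19.01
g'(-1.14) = -4.31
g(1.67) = -95.13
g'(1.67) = -55.86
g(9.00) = 324078.36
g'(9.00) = 388934.03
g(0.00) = -32.00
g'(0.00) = -20.00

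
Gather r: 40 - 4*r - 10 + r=30 - 3*r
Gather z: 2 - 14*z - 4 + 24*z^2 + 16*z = 24*z^2 + 2*z - 2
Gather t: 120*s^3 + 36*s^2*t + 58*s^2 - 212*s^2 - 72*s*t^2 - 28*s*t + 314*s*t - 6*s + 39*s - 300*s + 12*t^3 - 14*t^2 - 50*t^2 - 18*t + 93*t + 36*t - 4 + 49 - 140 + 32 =120*s^3 - 154*s^2 - 267*s + 12*t^3 + t^2*(-72*s - 64) + t*(36*s^2 + 286*s + 111) - 63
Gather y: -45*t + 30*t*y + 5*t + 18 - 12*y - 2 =-40*t + y*(30*t - 12) + 16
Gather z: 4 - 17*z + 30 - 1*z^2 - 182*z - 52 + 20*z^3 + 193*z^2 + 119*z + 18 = 20*z^3 + 192*z^2 - 80*z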